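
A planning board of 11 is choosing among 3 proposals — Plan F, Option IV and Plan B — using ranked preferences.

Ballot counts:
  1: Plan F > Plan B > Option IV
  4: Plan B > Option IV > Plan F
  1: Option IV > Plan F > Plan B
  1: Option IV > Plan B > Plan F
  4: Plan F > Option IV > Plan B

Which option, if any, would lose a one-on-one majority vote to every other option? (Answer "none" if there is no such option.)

Head-to-head results (11 council members):
Plan F vs Option IV: 5 to 6, Option IV.
Plan F vs Plan B: 6 to 5, Plan F.
Option IV vs Plan B: Option IV, 6–5.
Plan B is beaten in every head-to-head and is the Condorcet loser.

Plan B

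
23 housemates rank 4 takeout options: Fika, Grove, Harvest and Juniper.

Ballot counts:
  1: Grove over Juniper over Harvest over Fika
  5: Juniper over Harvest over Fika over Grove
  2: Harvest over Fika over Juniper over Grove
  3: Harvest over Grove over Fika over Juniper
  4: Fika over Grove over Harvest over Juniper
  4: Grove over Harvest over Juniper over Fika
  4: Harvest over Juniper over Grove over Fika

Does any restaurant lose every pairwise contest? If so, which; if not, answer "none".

Pairwise majorities:
Fika vs Grove: Grove wins 12–11.
Fika vs Harvest: Harvest, 19–4.
Fika vs Juniper: Juniper, 14–9.
Grove vs Harvest: Grove preferred on 1+4+4 = 9 ballots; Harvest wins 14–9.
Grove vs Juniper: 12 to 11, Grove.
Harvest vs Juniper: Harvest wins 17–6.
Fika loses to every other restaurant — it is the Condorcet loser.

Fika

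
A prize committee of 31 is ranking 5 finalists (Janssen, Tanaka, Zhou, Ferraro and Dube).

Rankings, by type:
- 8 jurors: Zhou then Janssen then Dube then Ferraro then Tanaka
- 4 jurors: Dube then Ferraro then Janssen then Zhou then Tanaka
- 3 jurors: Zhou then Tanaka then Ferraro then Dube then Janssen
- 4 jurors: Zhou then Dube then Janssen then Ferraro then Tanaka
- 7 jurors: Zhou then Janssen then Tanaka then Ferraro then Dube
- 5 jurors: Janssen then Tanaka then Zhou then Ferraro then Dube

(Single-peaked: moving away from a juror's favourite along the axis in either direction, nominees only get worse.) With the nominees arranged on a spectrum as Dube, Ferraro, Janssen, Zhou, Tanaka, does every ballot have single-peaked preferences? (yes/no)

Axis positions: Dube=1, Ferraro=2, Janssen=3, Zhou=4, Tanaka=5.
Type 1: ranking walks positions 4-3-1-2-5; Dube is ranked above Ferraro even though Ferraro lies between Dube and the peak Zhou on the axis — preferences dip and rise again. Not single-peaked.
Type 2 (peak Dube at position 1): ranking walks positions 1-2-3-4-5, expanding outward from the peak — single-peaked.
Type 3: ranking walks positions 4-5-2-1-3; Ferraro is ranked above Janssen even though Janssen lies between Ferraro and the peak Zhou on the axis — preferences dip and rise again. Not single-peaked.
Type 4: ranking walks positions 4-1-3-2-5; Dube is ranked above Janssen even though Janssen lies between Dube and the peak Zhou on the axis — preferences dip and rise again. Not single-peaked.
Type 5 (peak Zhou at position 4): ranking walks positions 4-3-5-2-1, expanding outward from the peak — single-peaked.
Type 6: ranking walks positions 3-5-4-2-1; Tanaka is ranked above Zhou even though Zhou lies between Tanaka and the peak Janssen on the axis — preferences dip and rise again. Not single-peaked.
Type 1 violates single-peakedness, so the profile is not single-peaked on this axis.

no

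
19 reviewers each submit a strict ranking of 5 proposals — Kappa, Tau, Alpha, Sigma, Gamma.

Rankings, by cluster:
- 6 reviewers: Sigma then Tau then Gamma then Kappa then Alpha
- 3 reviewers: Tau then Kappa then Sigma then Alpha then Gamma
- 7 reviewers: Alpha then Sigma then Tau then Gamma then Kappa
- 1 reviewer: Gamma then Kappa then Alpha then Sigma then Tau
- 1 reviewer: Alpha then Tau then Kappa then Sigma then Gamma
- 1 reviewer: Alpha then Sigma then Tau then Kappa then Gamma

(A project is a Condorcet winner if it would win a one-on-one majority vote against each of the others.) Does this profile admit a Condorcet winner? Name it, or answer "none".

none

Head-to-head results (19 reviewers):
Kappa vs Tau: 1 for Kappa, 18 for Tau — Tau by 18–1.
Kappa vs Alpha: Kappa preferred on 6+3+1 = 10 ballots; Kappa wins 10–9.
Kappa vs Sigma: 3+1+1 = 5 for Kappa, 14 for Sigma — Sigma by 14–5.
Kappa vs Gamma: Kappa preferred on 3+1+1 = 5 ballots; Gamma wins 14–5.
Tau vs Alpha: Tau is ranked higher on 6+3 = 9 ballots, Alpha on 10. Alpha wins 10–9.
Tau vs Sigma: Tau is ranked higher on 3+1 = 4 ballots, Sigma on 15. Sigma wins 15–4.
Tau vs Gamma: Tau preferred on 6+3+7+1+1 = 18 ballots; Tau wins 18–1.
Alpha vs Sigma: Alpha preferred on 7+1+1+1 = 10 ballots; Alpha wins 10–9.
Alpha vs Gamma: 3+7+1+1 = 12 for Alpha, 7 for Gamma — Alpha by 12–7.
Sigma vs Gamma: Sigma is ranked higher on 6+3+7+1+1 = 18 ballots, Gamma on 1. Sigma wins 18–1.
No project is unbeaten: Kappa loses to Tau; Tau loses to Alpha; Alpha loses to Kappa; Sigma loses to Alpha; Gamma loses to Tau. In particular Kappa → Alpha → Tau → Kappa is a majority cycle — no Condorcet winner exists.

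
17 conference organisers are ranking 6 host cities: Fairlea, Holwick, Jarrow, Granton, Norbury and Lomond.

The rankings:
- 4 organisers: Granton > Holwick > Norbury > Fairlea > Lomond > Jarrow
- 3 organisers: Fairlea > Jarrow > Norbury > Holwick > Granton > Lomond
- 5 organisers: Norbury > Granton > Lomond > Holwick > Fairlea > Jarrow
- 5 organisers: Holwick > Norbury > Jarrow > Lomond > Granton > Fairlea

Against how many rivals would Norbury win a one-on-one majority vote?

Norbury against each rival (17 organisers):
Norbury–Fairlea: Norbury 14–3.
Norbury vs Holwick: Holwick, 9–8.
Norbury vs Jarrow: Norbury preferred on 4+5+5 = 14 ballots; Norbury wins 14–3.
Norbury–Granton: Norbury 13–4.
Norbury vs Lomond: 17 to 0, Norbury.
Norbury beats Fairlea, Jarrow, Granton, Lomond; loses to Holwick — 4 pairwise wins.

4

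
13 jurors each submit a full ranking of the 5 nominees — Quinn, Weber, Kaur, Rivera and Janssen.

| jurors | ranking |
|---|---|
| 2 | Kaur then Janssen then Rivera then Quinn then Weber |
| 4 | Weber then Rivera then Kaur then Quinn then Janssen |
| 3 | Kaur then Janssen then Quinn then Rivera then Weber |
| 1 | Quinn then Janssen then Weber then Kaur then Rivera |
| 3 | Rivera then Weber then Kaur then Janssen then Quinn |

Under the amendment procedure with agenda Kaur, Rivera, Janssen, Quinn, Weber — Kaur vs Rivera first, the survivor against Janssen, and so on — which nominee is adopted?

Round 1: Kaur vs Rivera — 6–7, Rivera advances.
Round 2: Rivera vs Janssen — 7–6, Rivera advances.
Round 3: Rivera vs Quinn — 9–4, Rivera advances.
Round 4: Rivera vs Weber — 8–5, Rivera advances.
The agenda winner is Rivera.

Rivera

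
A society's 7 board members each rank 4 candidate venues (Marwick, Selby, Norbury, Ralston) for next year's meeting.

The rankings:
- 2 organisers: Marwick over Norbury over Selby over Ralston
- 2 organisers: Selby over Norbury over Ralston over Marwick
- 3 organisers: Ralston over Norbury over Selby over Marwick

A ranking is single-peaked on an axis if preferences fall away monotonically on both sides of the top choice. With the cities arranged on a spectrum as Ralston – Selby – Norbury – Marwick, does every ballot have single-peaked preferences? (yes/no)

Axis positions: Ralston=1, Selby=2, Norbury=3, Marwick=4.
Faction 1 (peak Marwick at position 4): ranking walks positions 4-3-2-1, expanding outward from the peak — single-peaked.
Faction 2 (peak Selby at position 2): ranking walks positions 2-3-1-4, expanding outward from the peak — single-peaked.
Faction 3: ranking walks positions 1-3-2-4; Norbury is ranked above Selby even though Selby lies between Norbury and the peak Ralston on the axis — preferences dip and rise again. Not single-peaked.
Faction 3 violates single-peakedness, so the profile is not single-peaked on this axis.

no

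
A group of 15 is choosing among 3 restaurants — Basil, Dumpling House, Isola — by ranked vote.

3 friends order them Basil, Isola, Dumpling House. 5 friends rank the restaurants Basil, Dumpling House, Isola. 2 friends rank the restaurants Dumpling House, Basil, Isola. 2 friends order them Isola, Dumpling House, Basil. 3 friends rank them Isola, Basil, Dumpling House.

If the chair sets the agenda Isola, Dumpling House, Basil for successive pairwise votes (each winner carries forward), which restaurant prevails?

Round 1: Isola vs Dumpling House — 8–7, Isola advances.
Round 2: Isola vs Basil — 5–10, Basil advances.
The agenda winner is Basil.

Basil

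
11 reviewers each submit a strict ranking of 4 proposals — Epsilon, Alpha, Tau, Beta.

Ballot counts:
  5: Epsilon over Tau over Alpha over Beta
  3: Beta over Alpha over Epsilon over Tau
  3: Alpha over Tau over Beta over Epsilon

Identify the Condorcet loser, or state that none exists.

none

Head-to-head results (11 reviewers):
Epsilon vs Alpha: Alpha, 6–5.
Epsilon vs Tau: 8 to 3, Epsilon.
Epsilon vs Beta: Epsilon preferred on 5 ballots; Beta wins 6–5.
Alpha vs Tau: Alpha wins 6–5.
Alpha vs Beta: Alpha preferred on 5+3 = 8 ballots; Alpha wins 8–3.
Tau vs Beta: Tau, 8–3.
No project is winless: Epsilon beats Tau; Alpha beats Epsilon; Tau beats Beta; Beta beats Epsilon. There is no Condorcet loser.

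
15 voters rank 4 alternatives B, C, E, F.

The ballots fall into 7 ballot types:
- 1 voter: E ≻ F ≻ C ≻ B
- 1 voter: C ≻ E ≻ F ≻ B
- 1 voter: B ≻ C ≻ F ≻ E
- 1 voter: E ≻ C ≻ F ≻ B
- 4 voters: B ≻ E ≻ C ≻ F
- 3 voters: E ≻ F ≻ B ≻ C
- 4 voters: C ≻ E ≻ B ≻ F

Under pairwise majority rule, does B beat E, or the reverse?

E

Ballots ranking B above E: 1 + 4 = 5.
Ballots ranking E above B: 15 − 5 = 10.
E wins the head-to-head 10–5.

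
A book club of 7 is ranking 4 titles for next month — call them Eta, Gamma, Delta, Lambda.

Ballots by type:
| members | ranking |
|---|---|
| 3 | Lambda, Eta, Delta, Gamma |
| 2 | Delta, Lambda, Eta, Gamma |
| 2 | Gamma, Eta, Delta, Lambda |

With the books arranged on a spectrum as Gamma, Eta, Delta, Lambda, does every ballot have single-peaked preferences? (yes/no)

Axis positions: Gamma=1, Eta=2, Delta=3, Lambda=4.
Type 1: ranking walks positions 4-2-3-1; Eta is ranked above Delta even though Delta lies between Eta and the peak Lambda on the axis — preferences dip and rise again. Not single-peaked.
Type 2 (peak Delta at position 3): ranking walks positions 3-4-2-1, expanding outward from the peak — single-peaked.
Type 3 (peak Gamma at position 1): ranking walks positions 1-2-3-4, expanding outward from the peak — single-peaked.
Type 1 violates single-peakedness, so the profile is not single-peaked on this axis.

no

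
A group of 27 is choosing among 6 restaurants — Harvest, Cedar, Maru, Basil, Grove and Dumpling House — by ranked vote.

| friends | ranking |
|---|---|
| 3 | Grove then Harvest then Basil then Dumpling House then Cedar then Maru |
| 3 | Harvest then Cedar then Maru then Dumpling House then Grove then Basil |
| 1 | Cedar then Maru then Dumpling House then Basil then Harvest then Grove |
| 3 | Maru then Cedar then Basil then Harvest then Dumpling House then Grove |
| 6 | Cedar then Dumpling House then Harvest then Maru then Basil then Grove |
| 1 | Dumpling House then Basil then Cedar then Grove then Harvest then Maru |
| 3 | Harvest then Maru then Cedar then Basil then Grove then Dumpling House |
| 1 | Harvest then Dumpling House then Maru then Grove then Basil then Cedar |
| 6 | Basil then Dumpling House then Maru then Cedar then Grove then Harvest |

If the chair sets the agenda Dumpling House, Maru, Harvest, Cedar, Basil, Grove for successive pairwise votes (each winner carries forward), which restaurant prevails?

Cedar

Round 1: Dumpling House vs Maru — 17–10, Dumpling House advances.
Round 2: Dumpling House vs Harvest — 14–13, Dumpling House advances.
Round 3: Dumpling House vs Cedar — 11–16, Cedar advances.
Round 4: Cedar vs Basil — 16–11, Cedar advances.
Round 5: Cedar vs Grove — 23–4, Cedar advances.
Cedar survives the agenda.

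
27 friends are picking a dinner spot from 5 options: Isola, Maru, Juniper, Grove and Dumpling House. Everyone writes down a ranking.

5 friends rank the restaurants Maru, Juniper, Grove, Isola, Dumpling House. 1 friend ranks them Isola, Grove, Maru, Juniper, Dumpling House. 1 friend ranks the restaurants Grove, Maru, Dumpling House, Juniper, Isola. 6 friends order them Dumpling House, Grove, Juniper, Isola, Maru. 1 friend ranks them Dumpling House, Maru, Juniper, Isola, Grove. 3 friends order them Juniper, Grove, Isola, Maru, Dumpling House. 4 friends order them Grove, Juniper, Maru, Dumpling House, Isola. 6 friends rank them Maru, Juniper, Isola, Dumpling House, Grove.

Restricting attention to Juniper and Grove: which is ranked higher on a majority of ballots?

Juniper

Ballots ranking Juniper above Grove: 5 + 1 + 3 + 6 = 15.
Ballots ranking Grove above Juniper: 27 − 15 = 12.
Juniper wins the head-to-head 15–12.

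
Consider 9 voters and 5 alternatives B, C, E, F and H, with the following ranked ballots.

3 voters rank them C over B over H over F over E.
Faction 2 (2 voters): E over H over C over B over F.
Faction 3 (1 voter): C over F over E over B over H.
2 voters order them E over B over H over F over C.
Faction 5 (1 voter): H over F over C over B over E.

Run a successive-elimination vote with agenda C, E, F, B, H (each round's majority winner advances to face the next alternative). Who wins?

Round 1: C vs E — 5–4, C advances.
Round 2: C vs F — 6–3, C advances.
Round 3: C vs B — 7–2, C advances.
Round 4: C vs H — 4–5, H advances.
The agenda winner is H.

H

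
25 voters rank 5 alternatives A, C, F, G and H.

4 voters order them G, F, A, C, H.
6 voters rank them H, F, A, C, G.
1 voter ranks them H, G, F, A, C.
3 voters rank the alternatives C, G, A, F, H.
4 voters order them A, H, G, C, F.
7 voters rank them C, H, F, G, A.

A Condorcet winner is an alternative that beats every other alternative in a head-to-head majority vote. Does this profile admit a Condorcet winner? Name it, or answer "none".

Pairwise majorities:
A vs C: 15 to 10, A.
A vs F: F, 18–7.
A vs G: A preferred on 6+4 = 10 ballots; G wins 15–10.
A vs H: 4+3+4 = 11 for A, 14 for H — H by 14–11.
C vs F: C, 14–11.
C vs G: C wins 16–9.
C–H: C 14–11.
F vs G: F, 13–12.
F vs H: H wins 18–7.
G–H: H 18–7.
Each alternative drops at least one matchup (A loses to F; C loses to A; F loses to C; G loses to C; H loses to C); the cycle A → C → F → A rules out a Condorcet winner.

none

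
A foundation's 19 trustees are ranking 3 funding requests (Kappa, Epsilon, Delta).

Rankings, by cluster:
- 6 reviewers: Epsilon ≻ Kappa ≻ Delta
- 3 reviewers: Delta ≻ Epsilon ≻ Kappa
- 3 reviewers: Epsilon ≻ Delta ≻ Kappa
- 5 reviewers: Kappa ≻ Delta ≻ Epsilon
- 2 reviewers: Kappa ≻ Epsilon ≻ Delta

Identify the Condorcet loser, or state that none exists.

Pairwise majorities:
Kappa vs Epsilon: 7 to 12, Epsilon.
Kappa vs Delta: 13 to 6, Kappa.
Epsilon vs Delta: Epsilon is ranked higher on 6+3+2 = 11 ballots, Delta on 8. Epsilon wins 11–8.
Only Delta has no wins; Delta is the Condorcet loser.

Delta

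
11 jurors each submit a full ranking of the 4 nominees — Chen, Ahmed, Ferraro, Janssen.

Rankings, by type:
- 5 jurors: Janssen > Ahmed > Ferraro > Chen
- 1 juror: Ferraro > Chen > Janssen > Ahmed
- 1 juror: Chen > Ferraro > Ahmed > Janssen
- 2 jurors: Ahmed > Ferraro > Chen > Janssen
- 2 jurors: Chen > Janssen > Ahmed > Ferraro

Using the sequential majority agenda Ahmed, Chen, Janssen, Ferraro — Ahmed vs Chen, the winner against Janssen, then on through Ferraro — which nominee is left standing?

Janssen

Round 1: Ahmed vs Chen — 7–4, Ahmed advances.
Round 2: Ahmed vs Janssen — 3–8, Janssen advances.
Round 3: Janssen vs Ferraro — 7–4, Janssen advances.
Janssen survives the agenda.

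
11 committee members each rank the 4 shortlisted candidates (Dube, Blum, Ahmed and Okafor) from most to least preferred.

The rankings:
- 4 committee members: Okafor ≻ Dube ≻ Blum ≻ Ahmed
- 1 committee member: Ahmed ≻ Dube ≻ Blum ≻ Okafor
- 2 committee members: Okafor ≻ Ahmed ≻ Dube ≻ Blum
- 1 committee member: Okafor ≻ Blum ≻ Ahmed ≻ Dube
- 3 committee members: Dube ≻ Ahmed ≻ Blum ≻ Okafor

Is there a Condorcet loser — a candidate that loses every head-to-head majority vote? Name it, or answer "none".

Blum

Head-to-head results (11 committee members):
Dube–Blum: Dube 10–1.
Dube–Ahmed: Dube 7–4.
Dube vs Okafor: Dube preferred on 1+3 = 4 ballots; Okafor wins 7–4.
Blum vs Ahmed: Ahmed, 6–5.
Blum vs Okafor: Blum preferred on 1+3 = 4 ballots; Okafor wins 7–4.
Ahmed vs Okafor: 1+3 = 4 for Ahmed, 7 for Okafor — Okafor by 7–4.
Blum is beaten in every head-to-head and is the Condorcet loser.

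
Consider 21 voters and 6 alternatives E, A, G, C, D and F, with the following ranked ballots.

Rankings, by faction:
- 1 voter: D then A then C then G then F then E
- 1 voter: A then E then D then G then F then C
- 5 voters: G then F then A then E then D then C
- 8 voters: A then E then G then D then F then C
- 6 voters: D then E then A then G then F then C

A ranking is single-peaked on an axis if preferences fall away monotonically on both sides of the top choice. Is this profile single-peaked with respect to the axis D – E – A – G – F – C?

no

Axis positions: D=1, E=2, A=3, G=4, F=5, C=6.
Faction 1: ranking walks positions 1-3-6-4-5-2; A is ranked above E even though E lies between A and the peak D on the axis — preferences dip and rise again. Not single-peaked.
Faction 2 (peak A at position 3): ranking walks positions 3-2-1-4-5-6, expanding outward from the peak — single-peaked.
Faction 3 (peak G at position 4): ranking walks positions 4-5-3-2-1-6, expanding outward from the peak — single-peaked.
Faction 4 (peak A at position 3): ranking walks positions 3-2-4-1-5-6, expanding outward from the peak — single-peaked.
Faction 5 (peak D at position 1): ranking walks positions 1-2-3-4-5-6, expanding outward from the peak — single-peaked.
Faction 1 violates single-peakedness, so the profile is not single-peaked on this axis.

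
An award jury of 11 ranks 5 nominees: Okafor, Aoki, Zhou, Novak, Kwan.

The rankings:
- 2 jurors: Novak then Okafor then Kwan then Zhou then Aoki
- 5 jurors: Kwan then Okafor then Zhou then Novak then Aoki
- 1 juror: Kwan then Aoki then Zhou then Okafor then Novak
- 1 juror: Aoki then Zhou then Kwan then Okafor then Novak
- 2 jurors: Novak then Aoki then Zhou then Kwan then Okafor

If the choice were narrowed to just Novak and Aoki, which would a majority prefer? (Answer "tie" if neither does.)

Novak

Ballots ranking Novak above Aoki: 2 + 5 + 2 = 9.
Ballots ranking Aoki above Novak: 11 − 9 = 2.
Novak wins the head-to-head 9–2.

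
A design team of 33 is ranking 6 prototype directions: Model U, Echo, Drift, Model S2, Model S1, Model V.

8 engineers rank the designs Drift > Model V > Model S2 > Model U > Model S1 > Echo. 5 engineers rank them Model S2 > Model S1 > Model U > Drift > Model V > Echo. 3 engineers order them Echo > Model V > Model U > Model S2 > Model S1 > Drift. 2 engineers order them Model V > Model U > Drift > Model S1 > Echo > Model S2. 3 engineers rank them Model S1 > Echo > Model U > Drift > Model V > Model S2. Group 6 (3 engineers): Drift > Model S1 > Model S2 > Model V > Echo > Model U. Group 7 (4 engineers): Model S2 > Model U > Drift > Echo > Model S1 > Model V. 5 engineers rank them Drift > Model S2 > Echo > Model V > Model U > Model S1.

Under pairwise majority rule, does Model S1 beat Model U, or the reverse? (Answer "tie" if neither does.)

Model U

Ballots ranking Model S1 above Model U: 5 + 3 + 3 = 11.
Ballots ranking Model U above Model S1: 33 − 11 = 22.
Model U wins the head-to-head 22–11.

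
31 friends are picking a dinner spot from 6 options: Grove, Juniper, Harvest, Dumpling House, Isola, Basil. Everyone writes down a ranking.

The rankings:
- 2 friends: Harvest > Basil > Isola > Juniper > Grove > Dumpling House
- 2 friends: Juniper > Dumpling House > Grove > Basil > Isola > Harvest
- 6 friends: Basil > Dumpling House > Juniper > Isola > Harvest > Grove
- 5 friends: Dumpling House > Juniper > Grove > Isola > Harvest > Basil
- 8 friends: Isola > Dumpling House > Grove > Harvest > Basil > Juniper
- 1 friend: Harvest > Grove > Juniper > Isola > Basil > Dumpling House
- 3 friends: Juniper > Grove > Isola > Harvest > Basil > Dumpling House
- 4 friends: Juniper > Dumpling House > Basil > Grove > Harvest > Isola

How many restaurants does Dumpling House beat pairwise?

5

Dumpling House against each rival (31 friends):
Dumpling House vs Grove: Dumpling House wins 25–6.
Dumpling House vs Juniper: Dumpling House wins 19–12.
Dumpling House–Harvest: Dumpling House 25–6.
Dumpling House vs Isola: Dumpling House preferred on 2+6+5+4 = 17 ballots; Dumpling House wins 17–14.
Dumpling House vs Basil: 2+5+8+4 = 19 for Dumpling House, 12 for Basil — Dumpling House by 19–12.
Dumpling House beats Grove, Juniper, Harvest, Isola, Basil — 5 pairwise wins.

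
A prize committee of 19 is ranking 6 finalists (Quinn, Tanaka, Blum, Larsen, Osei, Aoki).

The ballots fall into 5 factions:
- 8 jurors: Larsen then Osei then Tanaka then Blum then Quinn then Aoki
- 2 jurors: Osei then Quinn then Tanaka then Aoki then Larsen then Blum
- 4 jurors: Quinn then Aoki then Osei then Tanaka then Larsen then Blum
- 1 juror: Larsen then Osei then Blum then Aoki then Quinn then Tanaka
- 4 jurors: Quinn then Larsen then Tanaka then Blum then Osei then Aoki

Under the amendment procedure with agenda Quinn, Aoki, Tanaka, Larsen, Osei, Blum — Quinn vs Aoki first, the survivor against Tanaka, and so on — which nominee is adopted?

Round 1: Quinn vs Aoki — 18–1, Quinn advances.
Round 2: Quinn vs Tanaka — 11–8, Quinn advances.
Round 3: Quinn vs Larsen — 10–9, Quinn advances.
Round 4: Quinn vs Osei — 8–11, Osei advances.
Round 5: Osei vs Blum — 15–4, Osei advances.
Osei survives the agenda.

Osei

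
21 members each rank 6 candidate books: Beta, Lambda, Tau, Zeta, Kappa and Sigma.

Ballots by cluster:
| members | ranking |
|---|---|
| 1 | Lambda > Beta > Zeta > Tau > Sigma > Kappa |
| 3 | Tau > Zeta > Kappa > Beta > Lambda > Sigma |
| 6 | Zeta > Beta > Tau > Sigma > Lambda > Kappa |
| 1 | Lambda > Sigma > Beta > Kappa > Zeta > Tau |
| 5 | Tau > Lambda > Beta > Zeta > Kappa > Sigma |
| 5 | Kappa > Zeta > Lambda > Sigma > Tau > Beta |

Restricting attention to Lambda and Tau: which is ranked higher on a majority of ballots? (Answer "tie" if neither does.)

Tau

Ballots ranking Lambda above Tau: 1 + 1 + 5 = 7.
Ballots ranking Tau above Lambda: 21 − 7 = 14.
Tau wins the head-to-head 14–7.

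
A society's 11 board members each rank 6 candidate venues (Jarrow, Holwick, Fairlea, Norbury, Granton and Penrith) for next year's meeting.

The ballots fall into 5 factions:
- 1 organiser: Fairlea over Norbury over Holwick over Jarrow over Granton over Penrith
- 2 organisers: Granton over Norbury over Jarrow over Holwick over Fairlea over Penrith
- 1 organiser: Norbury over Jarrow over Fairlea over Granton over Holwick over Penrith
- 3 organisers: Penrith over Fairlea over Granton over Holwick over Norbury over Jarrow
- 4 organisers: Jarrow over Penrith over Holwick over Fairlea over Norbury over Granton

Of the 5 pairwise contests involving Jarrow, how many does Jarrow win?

Jarrow against each rival (11 organisers):
Jarrow vs Holwick: 2+1+4 = 7 for Jarrow, 4 for Holwick — Jarrow by 7–4.
Jarrow vs Fairlea: 2+1+4 = 7 for Jarrow, 4 for Fairlea — Jarrow by 7–4.
Jarrow vs Norbury: 4 to 7, Norbury.
Jarrow vs Granton: 6 to 5, Jarrow.
Jarrow vs Penrith: 8 to 3, Jarrow.
Jarrow beats Holwick, Fairlea, Granton, Penrith; loses to Norbury — 4 pairwise wins.

4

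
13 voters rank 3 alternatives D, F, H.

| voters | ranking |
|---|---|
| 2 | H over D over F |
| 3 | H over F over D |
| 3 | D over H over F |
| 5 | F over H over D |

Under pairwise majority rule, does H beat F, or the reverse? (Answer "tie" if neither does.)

Ballots ranking H above F: 2 + 3 + 3 = 8.
Ballots ranking F above H: 13 − 8 = 5.
H wins the head-to-head 8–5.

H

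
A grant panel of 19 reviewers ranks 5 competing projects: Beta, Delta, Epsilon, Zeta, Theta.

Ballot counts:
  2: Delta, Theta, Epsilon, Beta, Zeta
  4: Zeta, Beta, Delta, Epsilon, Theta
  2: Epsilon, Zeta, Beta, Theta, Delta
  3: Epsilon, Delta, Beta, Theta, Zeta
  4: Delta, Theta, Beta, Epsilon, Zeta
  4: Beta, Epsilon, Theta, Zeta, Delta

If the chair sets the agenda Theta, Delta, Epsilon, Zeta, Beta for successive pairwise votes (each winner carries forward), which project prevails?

Beta

Round 1: Theta vs Delta — 6–13, Delta advances.
Round 2: Delta vs Epsilon — 10–9, Delta advances.
Round 3: Delta vs Zeta — 9–10, Zeta advances.
Round 4: Zeta vs Beta — 6–13, Beta advances.
Beta survives the agenda.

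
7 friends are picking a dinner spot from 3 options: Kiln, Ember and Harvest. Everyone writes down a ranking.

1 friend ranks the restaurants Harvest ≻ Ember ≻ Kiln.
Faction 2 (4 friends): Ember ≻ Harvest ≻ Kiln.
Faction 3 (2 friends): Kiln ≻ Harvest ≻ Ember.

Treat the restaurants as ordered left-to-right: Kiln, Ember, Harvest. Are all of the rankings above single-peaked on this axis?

Axis positions: Kiln=1, Ember=2, Harvest=3.
Faction 1 (peak Harvest at position 3): ranking walks positions 3-2-1, expanding outward from the peak — single-peaked.
Faction 2 (peak Ember at position 2): ranking walks positions 2-3-1, expanding outward from the peak — single-peaked.
Faction 3: ranking walks positions 1-3-2; Harvest is ranked above Ember even though Ember lies between Harvest and the peak Kiln on the axis — preferences dip and rise again. Not single-peaked.
Faction 3 violates single-peakedness, so the profile is not single-peaked on this axis.

no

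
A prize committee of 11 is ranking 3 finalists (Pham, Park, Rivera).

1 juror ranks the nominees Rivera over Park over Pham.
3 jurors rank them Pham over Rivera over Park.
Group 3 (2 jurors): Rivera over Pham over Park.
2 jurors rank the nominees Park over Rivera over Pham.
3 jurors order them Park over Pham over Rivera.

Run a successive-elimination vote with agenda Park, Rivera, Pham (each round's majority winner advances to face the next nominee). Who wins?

Pham

Round 1: Park vs Rivera — 5–6, Rivera advances.
Round 2: Rivera vs Pham — 5–6, Pham advances.
The agenda winner is Pham.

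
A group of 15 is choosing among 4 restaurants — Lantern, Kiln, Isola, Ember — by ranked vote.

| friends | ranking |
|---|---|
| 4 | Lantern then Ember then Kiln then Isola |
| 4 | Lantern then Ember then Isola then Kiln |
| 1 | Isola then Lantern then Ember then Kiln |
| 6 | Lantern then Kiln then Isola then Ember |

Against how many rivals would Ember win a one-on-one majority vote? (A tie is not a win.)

Ember against each rival (15 friends):
Ember vs Lantern: Ember is ranked higher on 0 ballots, Lantern on 15. Lantern wins 15–0.
Ember vs Kiln: Ember wins 9–6.
Ember vs Isola: Ember, 8–7.
Ember beats Kiln, Isola; loses to Lantern — 2 pairwise wins.

2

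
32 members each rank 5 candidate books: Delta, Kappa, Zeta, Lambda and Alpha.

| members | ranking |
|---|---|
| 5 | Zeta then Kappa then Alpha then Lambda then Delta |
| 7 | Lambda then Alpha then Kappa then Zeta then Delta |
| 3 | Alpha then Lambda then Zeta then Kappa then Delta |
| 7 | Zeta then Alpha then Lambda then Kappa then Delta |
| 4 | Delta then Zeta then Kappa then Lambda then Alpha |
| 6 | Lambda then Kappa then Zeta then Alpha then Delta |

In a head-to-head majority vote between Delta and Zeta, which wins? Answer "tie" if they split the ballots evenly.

Ballots ranking Delta above Zeta: 4.
Ballots ranking Zeta above Delta: 32 − 4 = 28.
Zeta wins the head-to-head 28–4.

Zeta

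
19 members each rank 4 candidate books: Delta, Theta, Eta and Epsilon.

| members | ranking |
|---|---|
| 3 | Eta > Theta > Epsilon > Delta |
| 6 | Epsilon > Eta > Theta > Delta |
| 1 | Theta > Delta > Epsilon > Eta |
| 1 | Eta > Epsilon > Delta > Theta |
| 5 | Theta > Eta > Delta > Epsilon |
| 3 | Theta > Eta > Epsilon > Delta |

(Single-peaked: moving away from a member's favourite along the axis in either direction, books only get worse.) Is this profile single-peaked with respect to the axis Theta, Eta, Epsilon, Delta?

no

Axis positions: Theta=1, Eta=2, Epsilon=3, Delta=4.
Cluster 1 (peak Eta at position 2): ranking walks positions 2-1-3-4, expanding outward from the peak — single-peaked.
Cluster 2 (peak Epsilon at position 3): ranking walks positions 3-2-1-4, expanding outward from the peak — single-peaked.
Cluster 3: ranking walks positions 1-4-3-2; Delta is ranked above Eta even though Eta lies between Delta and the peak Theta on the axis — preferences dip and rise again. Not single-peaked.
Cluster 4 (peak Eta at position 2): ranking walks positions 2-3-4-1, expanding outward from the peak — single-peaked.
Cluster 5: ranking walks positions 1-2-4-3; Delta is ranked above Epsilon even though Epsilon lies between Delta and the peak Theta on the axis — preferences dip and rise again. Not single-peaked.
Cluster 6 (peak Theta at position 1): ranking walks positions 1-2-3-4, expanding outward from the peak — single-peaked.
Cluster 3 violates single-peakedness, so the profile is not single-peaked on this axis.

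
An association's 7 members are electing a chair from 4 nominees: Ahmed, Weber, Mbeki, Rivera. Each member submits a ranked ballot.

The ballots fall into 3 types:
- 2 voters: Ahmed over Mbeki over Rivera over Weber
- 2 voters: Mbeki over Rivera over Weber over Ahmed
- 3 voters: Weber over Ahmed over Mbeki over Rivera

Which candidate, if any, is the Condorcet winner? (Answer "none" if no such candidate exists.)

none

Check each pair by majority over 7 ballots:
Ahmed vs Weber: Weber, 5–2.
Ahmed–Mbeki: Ahmed 5–2.
Ahmed vs Rivera: Ahmed wins 5–2.
Weber vs Mbeki: Mbeki wins 4–3.
Weber vs Rivera: Rivera, 4–3.
Mbeki–Rivera: Mbeki 7–0.
Every candidate loses at least once (Ahmed loses to Weber; Weber loses to Mbeki; Mbeki loses to Ahmed; Rivera loses to Ahmed). The majority relation contains the cycle Ahmed beats Mbeki beats Weber beats Ahmed, so there is no Condorcet winner.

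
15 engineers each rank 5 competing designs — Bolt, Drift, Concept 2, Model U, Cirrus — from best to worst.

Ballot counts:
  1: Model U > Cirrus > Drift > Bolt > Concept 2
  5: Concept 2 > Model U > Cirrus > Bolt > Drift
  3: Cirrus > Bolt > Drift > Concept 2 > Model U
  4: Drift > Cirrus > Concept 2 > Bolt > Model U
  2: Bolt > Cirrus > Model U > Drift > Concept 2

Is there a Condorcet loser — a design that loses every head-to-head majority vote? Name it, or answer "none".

Head-to-head results (15 engineers):
Bolt–Drift: Bolt 10–5.
Bolt vs Concept 2: 6 to 9, Concept 2.
Bolt vs Model U: 9 to 6, Bolt.
Bolt–Cirrus: Cirrus 13–2.
Drift vs Concept 2: Drift is ranked higher on 1+3+4+2 = 10 ballots, Concept 2 on 5. Drift wins 10–5.
Drift–Model U: Model U 8–7.
Drift–Cirrus: Cirrus 11–4.
Concept 2 vs Model U: 12 to 3, Concept 2.
Concept 2 vs Cirrus: Concept 2 is ranked higher on 5 ballots, Cirrus on 10. Cirrus wins 10–5.
Model U vs Cirrus: Cirrus wins 9–6.
Each design has at least one pairwise win (Bolt beats Drift; Drift beats Concept 2; Concept 2 beats Bolt; Model U beats Drift; Cirrus beats Bolt) — no Condorcet loser.

none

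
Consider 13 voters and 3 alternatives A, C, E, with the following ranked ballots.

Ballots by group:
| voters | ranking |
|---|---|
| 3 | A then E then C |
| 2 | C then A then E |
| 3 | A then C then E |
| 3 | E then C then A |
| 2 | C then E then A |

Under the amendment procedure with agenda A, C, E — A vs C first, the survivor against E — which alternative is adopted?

Round 1: A vs C — 6–7, C advances.
Round 2: C vs E — 7–6, C advances.
The agenda winner is C.

C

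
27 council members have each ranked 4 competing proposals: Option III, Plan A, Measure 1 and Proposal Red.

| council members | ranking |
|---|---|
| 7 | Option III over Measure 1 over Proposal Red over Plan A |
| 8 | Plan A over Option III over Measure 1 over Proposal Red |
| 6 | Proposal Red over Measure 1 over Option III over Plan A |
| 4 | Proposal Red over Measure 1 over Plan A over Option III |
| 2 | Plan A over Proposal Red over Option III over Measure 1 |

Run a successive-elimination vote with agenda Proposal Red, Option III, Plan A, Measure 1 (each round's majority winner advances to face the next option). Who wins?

Measure 1

Round 1: Proposal Red vs Option III — 12–15, Option III advances.
Round 2: Option III vs Plan A — 13–14, Plan A advances.
Round 3: Plan A vs Measure 1 — 10–17, Measure 1 advances.
Measure 1 survives the agenda.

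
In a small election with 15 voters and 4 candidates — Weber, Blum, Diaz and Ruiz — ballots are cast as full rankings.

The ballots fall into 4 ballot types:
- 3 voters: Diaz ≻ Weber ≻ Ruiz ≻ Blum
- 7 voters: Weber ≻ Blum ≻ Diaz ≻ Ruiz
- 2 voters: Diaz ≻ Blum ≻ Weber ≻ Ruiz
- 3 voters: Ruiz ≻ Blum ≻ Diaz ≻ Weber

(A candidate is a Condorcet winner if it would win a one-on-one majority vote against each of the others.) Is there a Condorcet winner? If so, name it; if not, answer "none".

none

Pairwise majorities:
Weber vs Blum: 10 to 5, Weber.
Weber vs Diaz: 7 for Weber, 8 for Diaz — Diaz by 8–7.
Weber vs Ruiz: Weber preferred on 3+7+2 = 12 ballots; Weber wins 12–3.
Blum vs Diaz: Blum wins 10–5.
Blum vs Ruiz: Blum, 9–6.
Diaz vs Ruiz: Diaz is ranked higher on 3+7+2 = 12 ballots, Ruiz on 3. Diaz wins 12–3.
Each candidate drops at least one matchup (Weber loses to Diaz; Blum loses to Weber; Diaz loses to Blum; Ruiz loses to Weber); the cycle Weber → Blum → Diaz → Weber rules out a Condorcet winner.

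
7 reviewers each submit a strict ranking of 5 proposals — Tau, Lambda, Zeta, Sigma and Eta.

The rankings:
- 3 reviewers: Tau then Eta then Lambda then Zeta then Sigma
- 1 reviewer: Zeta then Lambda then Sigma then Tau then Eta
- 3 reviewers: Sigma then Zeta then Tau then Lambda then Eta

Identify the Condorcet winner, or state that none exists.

Zeta

Pairwise majorities:
Tau vs Lambda: 6 to 1, Tau.
Tau vs Zeta: Zeta, 4–3.
Tau–Sigma: Sigma 4–3.
Tau vs Eta: Tau wins 7–0.
Lambda vs Zeta: 3 for Lambda, 4 for Zeta — Zeta by 4–3.
Lambda vs Sigma: 4 to 3, Lambda.
Lambda vs Eta: Lambda wins 4–3.
Zeta vs Sigma: Zeta wins 4–3.
Zeta vs Eta: Zeta is ranked higher on 1+3 = 4 ballots, Eta on 3. Zeta wins 4–3.
Sigma vs Eta: Sigma is ranked higher on 1+3 = 4 ballots, Eta on 3. Sigma wins 4–3.
Zeta defeats every rival head-to-head and is the Condorcet winner.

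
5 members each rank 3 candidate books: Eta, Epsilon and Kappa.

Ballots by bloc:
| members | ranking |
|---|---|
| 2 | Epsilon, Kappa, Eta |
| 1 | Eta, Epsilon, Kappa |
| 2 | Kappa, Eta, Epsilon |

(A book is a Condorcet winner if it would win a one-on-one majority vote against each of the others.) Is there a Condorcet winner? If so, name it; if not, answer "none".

none

Check each pair by majority over 5 ballots:
Eta vs Epsilon: Eta wins 3–2.
Eta vs Kappa: Kappa, 4–1.
Epsilon–Kappa: Epsilon 3–2.
No book is unbeaten: Eta loses to Kappa; Epsilon loses to Eta; Kappa loses to Epsilon. In particular Eta → Epsilon → Kappa → Eta is a majority cycle — no Condorcet winner exists.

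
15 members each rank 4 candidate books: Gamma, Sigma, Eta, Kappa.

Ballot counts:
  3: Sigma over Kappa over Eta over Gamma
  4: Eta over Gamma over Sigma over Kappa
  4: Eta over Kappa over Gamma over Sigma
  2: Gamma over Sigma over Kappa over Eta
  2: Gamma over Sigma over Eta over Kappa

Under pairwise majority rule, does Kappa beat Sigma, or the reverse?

Sigma

Ballots ranking Kappa above Sigma: 4.
Ballots ranking Sigma above Kappa: 15 − 4 = 11.
Sigma wins the head-to-head 11–4.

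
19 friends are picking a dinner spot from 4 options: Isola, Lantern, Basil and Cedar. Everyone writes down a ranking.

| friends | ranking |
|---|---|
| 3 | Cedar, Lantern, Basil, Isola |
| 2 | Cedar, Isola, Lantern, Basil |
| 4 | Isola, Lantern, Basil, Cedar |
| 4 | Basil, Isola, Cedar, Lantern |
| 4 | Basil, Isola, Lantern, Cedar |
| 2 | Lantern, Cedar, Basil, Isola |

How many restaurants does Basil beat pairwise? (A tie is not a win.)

Basil against each rival (19 friends):
Basil vs Isola: 3+4+4+2 = 13 for Basil, 6 for Isola — Basil by 13–6.
Basil–Lantern: Lantern 11–8.
Basil–Cedar: Basil 12–7.
Basil beats Isola, Cedar; loses to Lantern — 2 pairwise wins.

2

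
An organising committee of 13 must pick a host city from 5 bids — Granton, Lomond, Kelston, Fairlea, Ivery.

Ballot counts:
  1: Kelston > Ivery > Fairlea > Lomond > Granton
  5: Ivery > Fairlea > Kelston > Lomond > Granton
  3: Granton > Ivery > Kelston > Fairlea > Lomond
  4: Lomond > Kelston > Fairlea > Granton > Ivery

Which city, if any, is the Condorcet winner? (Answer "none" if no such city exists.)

none

Head-to-head results (13 organisers):
Granton vs Lomond: Lomond, 10–3.
Granton vs Kelston: Kelston, 10–3.
Granton vs Fairlea: Fairlea, 10–3.
Granton–Ivery: Granton 7–6.
Lomond–Kelston: Kelston 9–4.
Lomond vs Fairlea: Fairlea wins 9–4.
Lomond vs Ivery: Ivery wins 9–4.
Kelston–Fairlea: Kelston 8–5.
Kelston vs Ivery: Ivery wins 8–5.
Fairlea vs Ivery: Ivery, 9–4.
No city is unbeaten: Granton loses to Lomond; Lomond loses to Kelston; Kelston loses to Ivery; Fairlea loses to Kelston; Ivery loses to Granton. In particular Granton > Ivery > Lomond > Granton is a majority cycle — no Condorcet winner exists.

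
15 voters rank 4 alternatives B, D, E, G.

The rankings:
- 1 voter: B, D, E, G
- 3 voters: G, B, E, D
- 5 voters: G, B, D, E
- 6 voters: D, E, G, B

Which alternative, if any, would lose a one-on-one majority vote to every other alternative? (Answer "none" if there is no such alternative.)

E

Head-to-head results (15 voters):
B vs D: B preferred on 1+3+5 = 9 ballots; B wins 9–6.
B vs E: 1+3+5 = 9 for B, 6 for E — B by 9–6.
B vs G: G wins 14–1.
D vs E: D is ranked higher on 1+5+6 = 12 ballots, E on 3. D wins 12–3.
D vs G: D is ranked higher on 1+6 = 7 ballots, G on 8. G wins 8–7.
E vs G: 7 to 8, G.
E is beaten in every head-to-head and is the Condorcet loser.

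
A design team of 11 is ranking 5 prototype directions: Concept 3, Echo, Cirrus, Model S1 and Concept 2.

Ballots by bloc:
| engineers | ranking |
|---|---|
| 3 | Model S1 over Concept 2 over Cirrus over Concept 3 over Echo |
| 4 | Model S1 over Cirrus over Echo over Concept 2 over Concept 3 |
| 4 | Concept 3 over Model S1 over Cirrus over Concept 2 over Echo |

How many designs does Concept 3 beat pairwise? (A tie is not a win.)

Concept 3 against each rival (11 engineers):
Concept 3 vs Echo: Concept 3, 7–4.
Concept 3 vs Cirrus: Concept 3 is ranked higher on 4 ballots, Cirrus on 7. Cirrus wins 7–4.
Concept 3 vs Model S1: Model S1, 7–4.
Concept 3 vs Concept 2: Concept 2, 7–4.
Concept 3 beats Echo; loses to Cirrus, Model S1, Concept 2 — 1 pairwise win.

1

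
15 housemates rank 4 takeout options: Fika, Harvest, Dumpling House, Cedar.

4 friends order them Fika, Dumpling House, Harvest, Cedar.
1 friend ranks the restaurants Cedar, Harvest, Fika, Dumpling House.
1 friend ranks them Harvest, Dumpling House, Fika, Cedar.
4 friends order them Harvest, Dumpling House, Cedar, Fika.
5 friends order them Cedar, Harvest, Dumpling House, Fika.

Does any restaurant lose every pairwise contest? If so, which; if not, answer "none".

Head-to-head results (15 friends):
Fika vs Harvest: 4 for Fika, 11 for Harvest — Harvest by 11–4.
Fika vs Dumpling House: Dumpling House, 10–5.
Fika vs Cedar: Cedar wins 10–5.
Harvest vs Dumpling House: Harvest, 11–4.
Harvest vs Cedar: Harvest wins 9–6.
Dumpling House vs Cedar: 9 to 6, Dumpling House.
Fika is beaten in every head-to-head and is the Condorcet loser.

Fika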